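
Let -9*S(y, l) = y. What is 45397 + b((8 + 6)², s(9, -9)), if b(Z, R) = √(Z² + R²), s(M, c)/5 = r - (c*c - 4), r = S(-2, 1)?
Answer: 45397 + √15048721/9 ≈ 45828.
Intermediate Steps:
S(y, l) = -y/9
r = 2/9 (r = -⅑*(-2) = 2/9 ≈ 0.22222)
s(M, c) = 190/9 - 5*c² (s(M, c) = 5*(2/9 - (c*c - 4)) = 5*(2/9 - (c² - 4)) = 5*(2/9 - (-4 + c²)) = 5*(2/9 + (4 - c²)) = 5*(38/9 - c²) = 190/9 - 5*c²)
b(Z, R) = √(R² + Z²)
45397 + b((8 + 6)², s(9, -9)) = 45397 + √((190/9 - 5*(-9)²)² + ((8 + 6)²)²) = 45397 + √((190/9 - 5*81)² + (14²)²) = 45397 + √((190/9 - 405)² + 196²) = 45397 + √((-3455/9)² + 38416) = 45397 + √(11937025/81 + 38416) = 45397 + √(15048721/81) = 45397 + √15048721/9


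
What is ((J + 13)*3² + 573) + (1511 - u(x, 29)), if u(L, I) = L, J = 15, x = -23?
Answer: 2359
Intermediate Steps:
((J + 13)*3² + 573) + (1511 - u(x, 29)) = ((15 + 13)*3² + 573) + (1511 - 1*(-23)) = (28*9 + 573) + (1511 + 23) = (252 + 573) + 1534 = 825 + 1534 = 2359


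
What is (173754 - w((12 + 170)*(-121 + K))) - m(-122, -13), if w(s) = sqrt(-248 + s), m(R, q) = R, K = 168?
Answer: 173876 - sqrt(8306) ≈ 1.7378e+5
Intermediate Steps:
(173754 - w((12 + 170)*(-121 + K))) - m(-122, -13) = (173754 - sqrt(-248 + (12 + 170)*(-121 + 168))) - 1*(-122) = (173754 - sqrt(-248 + 182*47)) + 122 = (173754 - sqrt(-248 + 8554)) + 122 = (173754 - sqrt(8306)) + 122 = 173876 - sqrt(8306)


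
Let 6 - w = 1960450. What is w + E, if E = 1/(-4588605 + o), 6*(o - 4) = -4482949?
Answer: -62762742262426/32014555 ≈ -1.9604e+6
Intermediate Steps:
o = -4482925/6 (o = 4 + (1/6)*(-4482949) = 4 - 4482949/6 = -4482925/6 ≈ -7.4715e+5)
E = -6/32014555 (E = 1/(-4588605 - 4482925/6) = 1/(-32014555/6) = -6/32014555 ≈ -1.8741e-7)
w = -1960444 (w = 6 - 1*1960450 = 6 - 1960450 = -1960444)
w + E = -1960444 - 6/32014555 = -62762742262426/32014555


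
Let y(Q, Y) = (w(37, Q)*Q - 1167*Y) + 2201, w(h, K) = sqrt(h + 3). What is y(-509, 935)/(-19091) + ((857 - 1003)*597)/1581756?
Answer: 286796615987/5032883966 + 1018*sqrt(10)/19091 ≈ 57.153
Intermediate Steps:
w(h, K) = sqrt(3 + h)
y(Q, Y) = 2201 - 1167*Y + 2*Q*sqrt(10) (y(Q, Y) = (sqrt(3 + 37)*Q - 1167*Y) + 2201 = (sqrt(40)*Q - 1167*Y) + 2201 = ((2*sqrt(10))*Q - 1167*Y) + 2201 = (2*Q*sqrt(10) - 1167*Y) + 2201 = (-1167*Y + 2*Q*sqrt(10)) + 2201 = 2201 - 1167*Y + 2*Q*sqrt(10))
y(-509, 935)/(-19091) + ((857 - 1003)*597)/1581756 = (2201 - 1167*935 + 2*(-509)*sqrt(10))/(-19091) + ((857 - 1003)*597)/1581756 = (2201 - 1091145 - 1018*sqrt(10))*(-1/19091) - 146*597*(1/1581756) = (-1088944 - 1018*sqrt(10))*(-1/19091) - 87162*1/1581756 = (1088944/19091 + 1018*sqrt(10)/19091) - 14527/263626 = 286796615987/5032883966 + 1018*sqrt(10)/19091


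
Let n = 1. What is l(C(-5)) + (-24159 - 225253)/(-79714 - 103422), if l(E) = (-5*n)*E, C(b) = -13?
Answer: 3038313/45784 ≈ 66.362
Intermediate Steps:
l(E) = -5*E (l(E) = (-5*1)*E = -5*E)
l(C(-5)) + (-24159 - 225253)/(-79714 - 103422) = -5*(-13) + (-24159 - 225253)/(-79714 - 103422) = 65 - 249412/(-183136) = 65 - 249412*(-1/183136) = 65 + 62353/45784 = 3038313/45784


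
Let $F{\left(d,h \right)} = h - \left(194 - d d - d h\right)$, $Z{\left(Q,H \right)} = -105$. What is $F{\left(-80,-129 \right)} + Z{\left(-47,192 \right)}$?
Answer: $16292$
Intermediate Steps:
$F{\left(d,h \right)} = -194 + h + d^{2} + d h$ ($F{\left(d,h \right)} = h - \left(194 - d^{2} - d h\right) = h + \left(-194 + d^{2} + d h\right) = -194 + h + d^{2} + d h$)
$F{\left(-80,-129 \right)} + Z{\left(-47,192 \right)} = \left(-194 - 129 + \left(-80\right)^{2} - -10320\right) - 105 = \left(-194 - 129 + 6400 + 10320\right) - 105 = 16397 - 105 = 16292$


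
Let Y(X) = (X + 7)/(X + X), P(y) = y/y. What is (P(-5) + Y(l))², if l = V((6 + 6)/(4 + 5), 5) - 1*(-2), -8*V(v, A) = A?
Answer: 7921/484 ≈ 16.366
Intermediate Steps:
V(v, A) = -A/8
l = 11/8 (l = -⅛*5 - 1*(-2) = -5/8 + 2 = 11/8 ≈ 1.3750)
P(y) = 1
Y(X) = (7 + X)/(2*X) (Y(X) = (7 + X)/((2*X)) = (7 + X)*(1/(2*X)) = (7 + X)/(2*X))
(P(-5) + Y(l))² = (1 + (7 + 11/8)/(2*(11/8)))² = (1 + (½)*(8/11)*(67/8))² = (1 + 67/22)² = (89/22)² = 7921/484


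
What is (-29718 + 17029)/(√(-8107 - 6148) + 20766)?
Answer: -263499774/431241011 + 12689*I*√14255/431241011 ≈ -0.61103 + 0.0035131*I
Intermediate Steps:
(-29718 + 17029)/(√(-8107 - 6148) + 20766) = -12689/(√(-14255) + 20766) = -12689/(I*√14255 + 20766) = -12689/(20766 + I*√14255)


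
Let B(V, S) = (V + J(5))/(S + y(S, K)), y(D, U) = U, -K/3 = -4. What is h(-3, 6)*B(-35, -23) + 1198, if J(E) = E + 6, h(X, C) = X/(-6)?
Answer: 13190/11 ≈ 1199.1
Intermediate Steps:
K = 12 (K = -3*(-4) = 12)
h(X, C) = -X/6 (h(X, C) = X*(-1/6) = -X/6)
J(E) = 6 + E
B(V, S) = (11 + V)/(12 + S) (B(V, S) = (V + (6 + 5))/(S + 12) = (V + 11)/(12 + S) = (11 + V)/(12 + S))
h(-3, 6)*B(-35, -23) + 1198 = (-1/6*(-3))*((11 - 35)/(12 - 23)) + 1198 = (-24/(-11))/2 + 1198 = (-1/11*(-24))/2 + 1198 = (1/2)*(24/11) + 1198 = 12/11 + 1198 = 13190/11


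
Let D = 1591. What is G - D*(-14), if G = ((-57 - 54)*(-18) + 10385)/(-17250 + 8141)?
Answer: 202881483/9109 ≈ 22273.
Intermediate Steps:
G = -12383/9109 (G = (-111*(-18) + 10385)/(-9109) = (1998 + 10385)*(-1/9109) = 12383*(-1/9109) = -12383/9109 ≈ -1.3594)
G - D*(-14) = -12383/9109 - 1591*(-14) = -12383/9109 - 1*(-22274) = -12383/9109 + 22274 = 202881483/9109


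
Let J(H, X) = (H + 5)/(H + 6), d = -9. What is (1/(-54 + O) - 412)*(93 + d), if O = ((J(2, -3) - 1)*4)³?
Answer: -14985936/433 ≈ -34610.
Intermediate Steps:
J(H, X) = (5 + H)/(6 + H)
O = -⅛ (O = (((5 + 2)/(6 + 2) - 1)*4)³ = ((7/8 - 1)*4)³ = (-⅛*4)³ = (-½)³ = -⅛ ≈ -0.12500)
(1/(-54 + O) - 412)*(93 + d) = (1/(-54 - ⅛) - 412)*(93 - 9) = (1/(-433/8) - 412)*84 = (-8/433 - 412)*84 = -178404/433*84 = -14985936/433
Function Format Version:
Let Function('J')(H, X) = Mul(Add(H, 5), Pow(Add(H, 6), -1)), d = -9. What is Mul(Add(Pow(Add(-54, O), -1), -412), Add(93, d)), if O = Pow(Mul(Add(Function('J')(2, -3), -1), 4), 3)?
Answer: Rational(-14985936, 433) ≈ -34610.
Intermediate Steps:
Function('J')(H, X) = Mul(Pow(Add(6, H), -1), Add(5, H)) (Function('J')(H, X) = Mul(Add(5, H), Pow(Add(6, H), -1)) = Mul(Pow(Add(6, H), -1), Add(5, H)))
O = Rational(-1, 8) (O = Pow(Mul(Add(Mul(Pow(Add(6, 2), -1), Add(5, 2)), -1), 4), 3) = Pow(Mul(Add(Mul(Pow(8, -1), 7), -1), 4), 3) = Pow(Mul(Add(Mul(Rational(1, 8), 7), -1), 4), 3) = Pow(Mul(Add(Rational(7, 8), -1), 4), 3) = Pow(Mul(Rational(-1, 8), 4), 3) = Pow(Rational(-1, 2), 3) = Rational(-1, 8) ≈ -0.12500)
Mul(Add(Pow(Add(-54, O), -1), -412), Add(93, d)) = Mul(Add(Pow(Add(-54, Rational(-1, 8)), -1), -412), Add(93, -9)) = Mul(Add(Pow(Rational(-433, 8), -1), -412), 84) = Mul(Add(Rational(-8, 433), -412), 84) = Mul(Rational(-178404, 433), 84) = Rational(-14985936, 433)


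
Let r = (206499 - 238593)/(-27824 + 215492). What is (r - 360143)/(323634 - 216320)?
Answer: -3754852701/1118855764 ≈ -3.3560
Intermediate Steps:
r = -1783/10426 (r = -32094/187668 = -32094*1/187668 = -1783/10426 ≈ -0.17101)
(r - 360143)/(323634 - 216320) = (-1783/10426 - 360143)/(323634 - 216320) = -3754852701/10426/107314 = -3754852701/10426*1/107314 = -3754852701/1118855764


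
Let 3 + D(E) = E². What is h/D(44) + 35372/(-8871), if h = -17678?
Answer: -225195614/17147643 ≈ -13.133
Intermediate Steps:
D(E) = -3 + E²
h/D(44) + 35372/(-8871) = -17678/(-3 + 44²) + 35372/(-8871) = -17678/(-3 + 1936) + 35372*(-1/8871) = -17678/1933 - 35372/8871 = -225195614/17147643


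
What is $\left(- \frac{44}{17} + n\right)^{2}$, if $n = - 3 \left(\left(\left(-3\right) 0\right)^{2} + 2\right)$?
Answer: $\frac{21316}{289} \approx 73.758$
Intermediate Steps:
$n = -6$ ($n = - 3 \left(0^{2} + 2\right) = - 3 \left(0 + 2\right) = \left(-3\right) 2 = -6$)
$\left(- \frac{44}{17} + n\right)^{2} = \left(- \frac{44}{17} - 6\right)^{2} = \left(- \frac{146}{17}\right)^{2} = \frac{21316}{289}$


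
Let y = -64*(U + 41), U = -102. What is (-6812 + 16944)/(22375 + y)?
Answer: 10132/26279 ≈ 0.38555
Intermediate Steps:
y = 3904 (y = -64*(-102 + 41) = -64*(-61) = 3904)
(-6812 + 16944)/(22375 + y) = (-6812 + 16944)/(22375 + 3904) = 10132/26279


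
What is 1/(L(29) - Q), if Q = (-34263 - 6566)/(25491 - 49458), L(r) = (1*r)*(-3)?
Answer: -23967/2125958 ≈ -0.011274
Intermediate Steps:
L(r) = -3*r (L(r) = r*(-3) = -3*r)
Q = 40829/23967 (Q = -40829/(-23967) = -40829*(-1/23967) = 40829/23967 ≈ 1.7036)
1/(L(29) - Q) = 1/(-3*29 - 1*40829/23967) = 1/(-87 - 40829/23967) = 1/(-2125958/23967) = -23967/2125958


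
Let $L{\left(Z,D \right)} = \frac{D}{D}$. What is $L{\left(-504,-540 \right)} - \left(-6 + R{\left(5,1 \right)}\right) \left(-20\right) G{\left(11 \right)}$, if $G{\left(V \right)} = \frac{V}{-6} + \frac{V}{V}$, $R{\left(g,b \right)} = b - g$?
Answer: $\frac{503}{3} \approx 167.67$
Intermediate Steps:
$G{\left(V \right)} = 1 - \frac{V}{6}$ ($G{\left(V \right)} = V \left(- \frac{1}{6}\right) + 1 = - \frac{V}{6} + 1 = 1 - \frac{V}{6}$)
$L{\left(Z,D \right)} = 1$
$L{\left(-504,-540 \right)} - \left(-6 + R{\left(5,1 \right)}\right) \left(-20\right) G{\left(11 \right)} = 1 - \left(-6 + \left(1 - 5\right)\right) \left(-20\right) \left(1 - \frac{11}{6}\right) = 1 - \left(-6 - 4\right) \left(-20\right) \left(- \frac{5}{6}\right) = 1 - \left(-10\right) \left(-20\right) \left(- \frac{5}{6}\right) = 1 - 200 \left(- \frac{5}{6}\right) = 1 - - \frac{500}{3} = 1 + \frac{500}{3} = \frac{503}{3}$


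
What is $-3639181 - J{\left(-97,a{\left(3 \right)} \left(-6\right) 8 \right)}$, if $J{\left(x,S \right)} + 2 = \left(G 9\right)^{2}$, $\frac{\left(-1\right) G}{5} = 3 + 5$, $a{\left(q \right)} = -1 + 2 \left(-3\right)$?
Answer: $-3768779$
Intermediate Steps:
$a{\left(q \right)} = -7$ ($a{\left(q \right)} = -1 - 6 = -7$)
$G = -40$ ($G = - 5 \left(3 + 5\right) = \left(-5\right) 8 = -40$)
$J{\left(x,S \right)} = 129598$ ($J{\left(x,S \right)} = -2 + \left(\left(-40\right) 9\right)^{2} = -2 + \left(-360\right)^{2} = -2 + 129600 = 129598$)
$-3639181 - J{\left(-97,a{\left(3 \right)} \left(-6\right) 8 \right)} = -3639181 - 129598 = -3768779$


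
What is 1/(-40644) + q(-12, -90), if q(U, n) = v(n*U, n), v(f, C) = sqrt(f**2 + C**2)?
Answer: -1/40644 + 90*sqrt(145) ≈ 1083.7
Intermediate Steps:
v(f, C) = sqrt(C**2 + f**2)
q(U, n) = sqrt(n**2 + U**2*n**2) (q(U, n) = sqrt(n**2 + (n*U)**2) = sqrt(n**2 + (U*n)**2) = sqrt(n**2 + U**2*n**2))
1/(-40644) + q(-12, -90) = 1/(-40644) + sqrt((-90)**2*(1 + (-12)**2)) = -1/40644 + sqrt(8100*(1 + 144)) = -1/40644 + sqrt(8100*145) = -1/40644 + sqrt(1174500) = -1/40644 + 90*sqrt(145)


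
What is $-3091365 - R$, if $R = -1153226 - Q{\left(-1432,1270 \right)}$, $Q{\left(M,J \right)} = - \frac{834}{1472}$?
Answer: $- \frac{1426470721}{736} \approx -1.9381 \cdot 10^{6}$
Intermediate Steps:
$Q{\left(M,J \right)} = - \frac{417}{736}$ ($Q{\left(M,J \right)} = \left(-834\right) \frac{1}{1472} = - \frac{417}{736}$)
$R = - \frac{848773919}{736}$ ($R = -1153226 - - \frac{417}{736} = -1153226 + \frac{417}{736} = - \frac{848773919}{736} \approx -1.1532 \cdot 10^{6}$)
$-3091365 - R = -3091365 - - \frac{848773919}{736} = -3091365 + \frac{848773919}{736} = - \frac{1426470721}{736}$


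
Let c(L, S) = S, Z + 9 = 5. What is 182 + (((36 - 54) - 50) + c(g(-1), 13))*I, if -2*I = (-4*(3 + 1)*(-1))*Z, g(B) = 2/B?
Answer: -1578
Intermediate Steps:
Z = -4 (Z = -9 + 5 = -4)
I = 32 (I = -(-4*(3 + 1)*(-1))*(-4)/2 = -(-16*(-1))*(-4)/2 = -(-4*(-4))*(-4)/2 = -8*(-4) = -½*(-64) = 32)
182 + (((36 - 54) - 50) + c(g(-1), 13))*I = 182 + (((36 - 54) - 50) + 13)*32 = 182 + ((-18 - 50) + 13)*32 = 182 + (-68 + 13)*32 = 182 - 55*32 = 182 - 1760 = -1578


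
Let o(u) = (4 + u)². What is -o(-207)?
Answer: -41209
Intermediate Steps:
-o(-207) = -(4 - 207)² = -1*(-203)² = -1*41209 = -41209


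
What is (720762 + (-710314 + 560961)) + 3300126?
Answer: 3871535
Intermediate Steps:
(720762 + (-710314 + 560961)) + 3300126 = (720762 - 149353) + 3300126 = 571409 + 3300126 = 3871535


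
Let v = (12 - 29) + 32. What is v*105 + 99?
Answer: 1674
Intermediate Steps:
v = 15 (v = -17 + 32 = 15)
v*105 + 99 = 15*105 + 99 = 1575 + 99 = 1674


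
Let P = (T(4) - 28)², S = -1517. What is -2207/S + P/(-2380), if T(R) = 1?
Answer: 4146767/3610460 ≈ 1.1485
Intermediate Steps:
P = 729 (P = (1 - 28)² = (-27)² = 729)
-2207/S + P/(-2380) = -2207/(-1517) + 729/(-2380) = -2207*(-1/1517) + 729*(-1/2380) = 2207/1517 - 729/2380 = 4146767/3610460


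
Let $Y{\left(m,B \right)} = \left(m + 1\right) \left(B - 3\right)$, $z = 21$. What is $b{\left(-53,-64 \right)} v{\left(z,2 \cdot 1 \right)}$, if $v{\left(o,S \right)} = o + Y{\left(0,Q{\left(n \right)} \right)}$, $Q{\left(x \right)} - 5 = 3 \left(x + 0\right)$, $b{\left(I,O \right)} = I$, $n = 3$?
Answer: $-1696$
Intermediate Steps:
$Q{\left(x \right)} = 5 + 3 x$ ($Q{\left(x \right)} = 5 + 3 \left(x + 0\right) = 5 + 3 x$)
$Y{\left(m,B \right)} = \left(1 + m\right) \left(-3 + B\right)$
$v{\left(o,S \right)} = 11 + o$ ($v{\left(o,S \right)} = o + \left(-3 + \left(5 + 3 \cdot 3\right) - 0 + \left(5 + 3 \cdot 3\right) 0\right) = o + \left(-3 + \left(5 + 9\right) + 0 + \left(5 + 9\right) 0\right) = o + \left(-3 + 14 + 0 + 14 \cdot 0\right) = o + \left(-3 + 14 + 0 + 0\right) = o + 11 = 11 + o$)
$b{\left(-53,-64 \right)} v{\left(z,2 \cdot 1 \right)} = - 53 \left(11 + 21\right) = \left(-53\right) 32 = -1696$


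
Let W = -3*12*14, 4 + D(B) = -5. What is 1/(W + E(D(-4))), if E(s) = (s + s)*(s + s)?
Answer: -1/180 ≈ -0.0055556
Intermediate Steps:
D(B) = -9 (D(B) = -4 - 5 = -9)
E(s) = 4*s**2 (E(s) = (2*s)*(2*s) = 4*s**2)
W = -504 (W = -36*14 = -504)
1/(W + E(D(-4))) = 1/(-504 + 4*(-9)**2) = 1/(-504 + 4*81) = 1/(-504 + 324) = 1/(-180) = -1/180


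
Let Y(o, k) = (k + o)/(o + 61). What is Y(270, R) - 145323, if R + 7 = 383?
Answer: -48101267/331 ≈ -1.4532e+5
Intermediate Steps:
R = 376 (R = -7 + 383 = 376)
Y(o, k) = (k + o)/(61 + o)
Y(270, R) - 145323 = (376 + 270)/(61 + 270) - 145323 = 646/331 - 145323 = -48101267/331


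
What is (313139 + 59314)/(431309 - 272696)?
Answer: 124151/52871 ≈ 2.3482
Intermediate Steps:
(313139 + 59314)/(431309 - 272696) = 372453/158613 = 372453*(1/158613) = 124151/52871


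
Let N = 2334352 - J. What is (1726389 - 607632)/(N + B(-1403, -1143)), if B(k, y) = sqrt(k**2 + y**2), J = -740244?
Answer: 573287632862/1575522881393 - 372919*sqrt(3274858)/3151045762786 ≈ 0.36366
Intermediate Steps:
N = 3074596 (N = 2334352 - 1*(-740244) = 2334352 + 740244 = 3074596)
(1726389 - 607632)/(N + B(-1403, -1143)) = (1726389 - 607632)/(3074596 + sqrt((-1403)**2 + (-1143)**2)) = 1118757/(3074596 + sqrt(1968409 + 1306449)) = 1118757/(3074596 + sqrt(3274858))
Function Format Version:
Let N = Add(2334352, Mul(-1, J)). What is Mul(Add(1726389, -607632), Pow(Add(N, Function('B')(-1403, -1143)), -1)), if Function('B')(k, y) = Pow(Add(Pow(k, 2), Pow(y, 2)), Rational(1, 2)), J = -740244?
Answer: Add(Rational(573287632862, 1575522881393), Mul(Rational(-372919, 3151045762786), Pow(3274858, Rational(1, 2)))) ≈ 0.36366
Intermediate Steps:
N = 3074596 (N = Add(2334352, Mul(-1, -740244)) = Add(2334352, 740244) = 3074596)
Mul(Add(1726389, -607632), Pow(Add(N, Function('B')(-1403, -1143)), -1)) = Mul(Add(1726389, -607632), Pow(Add(3074596, Pow(Add(Pow(-1403, 2), Pow(-1143, 2)), Rational(1, 2))), -1)) = Mul(1118757, Pow(Add(3074596, Pow(Add(1968409, 1306449), Rational(1, 2))), -1)) = Mul(1118757, Pow(Add(3074596, Pow(3274858, Rational(1, 2))), -1))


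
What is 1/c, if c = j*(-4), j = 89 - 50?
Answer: -1/156 ≈ -0.0064103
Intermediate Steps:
j = 39
c = -156 (c = 39*(-4) = -156)
1/c = 1/(-156) = -1/156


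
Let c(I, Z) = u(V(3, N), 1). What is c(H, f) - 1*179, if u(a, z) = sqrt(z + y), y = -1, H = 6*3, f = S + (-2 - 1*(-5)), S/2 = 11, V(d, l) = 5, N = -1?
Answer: -179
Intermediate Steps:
S = 22 (S = 2*11 = 22)
f = 25 (f = 22 + (-2 - 1*(-5)) = 22 + (-2 + 5) = 22 + 3 = 25)
H = 18
u(a, z) = sqrt(-1 + z) (u(a, z) = sqrt(z - 1) = sqrt(-1 + z))
c(I, Z) = 0 (c(I, Z) = sqrt(-1 + 1) = sqrt(0) = 0)
c(H, f) - 1*179 = 0 - 1*179 = 0 - 179 = -179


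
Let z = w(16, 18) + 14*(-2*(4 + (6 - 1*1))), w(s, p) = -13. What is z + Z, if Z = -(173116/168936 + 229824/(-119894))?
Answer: -668668676275/2531801598 ≈ -264.11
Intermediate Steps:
Z = 2258747195/2531801598 (Z = -(173116*(1/168936) + 229824*(-1/119894)) = -(43279/42234 - 114912/59947) = -1*(-2258747195/2531801598) = 2258747195/2531801598 ≈ 0.89215)
z = -265 (z = -13 + 14*(-2*(4 + (6 - 1*1))) = -13 + 14*(-2*(4 + (6 - 1))) = -13 + 14*(-2*(4 + 5)) = -13 + 14*(-2*9) = -13 + 14*(-18) = -13 - 252 = -265)
z + Z = -265 + 2258747195/2531801598 = -668668676275/2531801598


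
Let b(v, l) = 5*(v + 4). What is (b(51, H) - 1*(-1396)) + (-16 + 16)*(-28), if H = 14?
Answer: 1671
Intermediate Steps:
b(v, l) = 20 + 5*v (b(v, l) = 5*(4 + v) = 20 + 5*v)
(b(51, H) - 1*(-1396)) + (-16 + 16)*(-28) = ((20 + 5*51) - 1*(-1396)) + (-16 + 16)*(-28) = ((20 + 255) + 1396) + 0*(-28) = (275 + 1396) + 0 = 1671 + 0 = 1671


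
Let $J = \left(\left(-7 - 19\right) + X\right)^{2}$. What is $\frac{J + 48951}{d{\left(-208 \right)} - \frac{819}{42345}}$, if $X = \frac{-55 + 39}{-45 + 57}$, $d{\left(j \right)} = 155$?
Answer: $\frac{2104466515}{6562656} \approx 320.67$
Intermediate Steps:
$X = - \frac{4}{3}$ ($X = - \frac{16}{12} = \left(-16\right) \frac{1}{12} = - \frac{4}{3} \approx -1.3333$)
$J = \frac{6724}{9}$ ($J = \left(\left(-7 - 19\right) - \frac{4}{3}\right)^{2} = \left(-26 - \frac{4}{3}\right)^{2} = \left(- \frac{82}{3}\right)^{2} = \frac{6724}{9} \approx 747.11$)
$\frac{J + 48951}{d{\left(-208 \right)} - \frac{819}{42345}} = \frac{\frac{6724}{9} + 48951}{155 - \frac{819}{42345}} = \frac{447283}{9 \left(155 - \frac{91}{4705}\right)} = \frac{447283}{9 \cdot \frac{729184}{4705}} = \frac{447283}{9} \cdot \frac{4705}{729184} = \frac{2104466515}{6562656}$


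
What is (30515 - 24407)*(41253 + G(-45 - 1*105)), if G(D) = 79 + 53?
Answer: 252779580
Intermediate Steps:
G(D) = 132
(30515 - 24407)*(41253 + G(-45 - 1*105)) = (30515 - 24407)*(41253 + 132) = 6108*41385 = 252779580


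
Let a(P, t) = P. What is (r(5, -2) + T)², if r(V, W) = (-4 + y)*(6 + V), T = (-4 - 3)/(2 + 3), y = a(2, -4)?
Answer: 13689/25 ≈ 547.56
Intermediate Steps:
y = 2
T = -7/5 ≈ -1.4000
r(V, W) = -12 - 2*V (r(V, W) = (-4 + 2)*(6 + V) = -2*(6 + V) = -12 - 2*V)
(r(5, -2) + T)² = ((-12 - 2*5) - 7/5)² = ((-12 - 10) - 7/5)² = (-22 - 7/5)² = (-117/5)² = 13689/25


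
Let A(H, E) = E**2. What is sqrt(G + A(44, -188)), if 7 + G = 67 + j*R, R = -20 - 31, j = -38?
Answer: sqrt(37342) ≈ 193.24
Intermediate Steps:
R = -51
G = 1998 (G = -7 + (67 - 38*(-51)) = -7 + (67 + 1938) = -7 + 2005 = 1998)
sqrt(G + A(44, -188)) = sqrt(1998 + (-188)**2) = sqrt(1998 + 35344) = sqrt(37342)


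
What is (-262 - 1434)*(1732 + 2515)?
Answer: -7202912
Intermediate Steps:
(-262 - 1434)*(1732 + 2515) = -1696*4247 = -7202912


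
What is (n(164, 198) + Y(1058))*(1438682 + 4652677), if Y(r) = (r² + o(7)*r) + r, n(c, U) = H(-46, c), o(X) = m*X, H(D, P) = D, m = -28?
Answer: 5561459497872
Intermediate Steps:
o(X) = -28*X
n(c, U) = -46
Y(r) = r² - 195*r (Y(r) = (r² + (-28*7)*r) + r = (r² - 196*r) + r = r² - 195*r)
(n(164, 198) + Y(1058))*(1438682 + 4652677) = (-46 + 1058*(-195 + 1058))*(1438682 + 4652677) = (-46 + 1058*863)*6091359 = (-46 + 913054)*6091359 = 913008*6091359 = 5561459497872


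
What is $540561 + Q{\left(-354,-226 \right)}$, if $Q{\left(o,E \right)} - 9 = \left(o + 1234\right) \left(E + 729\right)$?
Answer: $983210$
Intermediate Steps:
$Q{\left(o,E \right)} = 9 + \left(729 + E\right) \left(1234 + o\right)$ ($Q{\left(o,E \right)} = 9 + \left(o + 1234\right) \left(E + 729\right) = 9 + \left(1234 + o\right) \left(729 + E\right) = 9 + \left(729 + E\right) \left(1234 + o\right)$)
$540561 + Q{\left(-354,-226 \right)} = 540561 + \left(899595 + 729 \left(-354\right) + 1234 \left(-226\right) - -80004\right) = 540561 + \left(899595 - 258066 - 278884 + 80004\right) = 540561 + 442649 = 983210$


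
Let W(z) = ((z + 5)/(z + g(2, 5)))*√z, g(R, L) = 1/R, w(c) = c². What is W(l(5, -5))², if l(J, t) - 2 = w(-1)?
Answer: 768/49 ≈ 15.673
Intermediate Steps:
l(J, t) = 3 (l(J, t) = 2 + (-1)² = 2 + 1 = 3)
W(z) = √z*(5 + z)/(½ + z) (W(z) = ((z + 5)/(z + 1/2))*√z = ((5 + z)/(z + ½))*√z = ((5 + z)/(½ + z))*√z = √z*(5 + z)/(½ + z))
W(l(5, -5))² = (2*√3*(5 + 3)/(1 + 2*3))² = (2*√3*8/(1 + 6))² = (2*√3*8/7)² = (2*√3*(⅐)*8)² = (16*√3/7)² = 768/49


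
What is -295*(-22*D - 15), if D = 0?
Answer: 4425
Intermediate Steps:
-295*(-22*D - 15) = -295*(-22*0 - 15) = -295*(0 - 15) = -295*(-15) = 4425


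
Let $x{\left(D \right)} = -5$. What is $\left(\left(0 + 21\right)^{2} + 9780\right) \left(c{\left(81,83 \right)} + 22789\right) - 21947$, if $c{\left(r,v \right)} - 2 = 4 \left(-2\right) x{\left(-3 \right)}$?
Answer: $233333704$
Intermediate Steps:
$c{\left(r,v \right)} = 42$ ($c{\left(r,v \right)} = 2 + 4 \left(-2\right) \left(-5\right) = 2 - -40 = 2 + 40 = 42$)
$\left(\left(0 + 21\right)^{2} + 9780\right) \left(c{\left(81,83 \right)} + 22789\right) - 21947 = \left(\left(0 + 21\right)^{2} + 9780\right) \left(42 + 22789\right) - 21947 = \left(21^{2} + 9780\right) 22831 - 21947 = \left(441 + 9780\right) 22831 - 21947 = 10221 \cdot 22831 - 21947 = 233355651 - 21947 = 233333704$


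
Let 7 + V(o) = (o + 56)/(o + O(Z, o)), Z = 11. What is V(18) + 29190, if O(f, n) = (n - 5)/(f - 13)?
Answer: 671357/23 ≈ 29189.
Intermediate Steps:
O(f, n) = (-5 + n)/(-13 + f)
V(o) = -7 + (56 + o)/(5/2 + o/2) (V(o) = -7 + (o + 56)/(o + (-5 + o)/(-13 + 11)) = -7 + (56 + o)/(o + (-5 + o)/(-2)) = -7 + (56 + o)/(o - (-5 + o)/2) = -7 + (56 + o)/(o + (5/2 - o/2)) = -7 + (56 + o)/(5/2 + o/2))
V(18) + 29190 = (77 - 5*18)/(5 + 18) + 29190 = (77 - 90)/23 + 29190 = (1/23)*(-13) + 29190 = -13/23 + 29190 = 671357/23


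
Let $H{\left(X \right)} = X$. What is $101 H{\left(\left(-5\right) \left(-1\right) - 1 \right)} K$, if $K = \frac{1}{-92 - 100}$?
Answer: $- \frac{101}{48} \approx -2.1042$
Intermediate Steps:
$K = - \frac{1}{192}$ ($K = \frac{1}{-192} = - \frac{1}{192} \approx -0.0052083$)
$101 H{\left(\left(-5\right) \left(-1\right) - 1 \right)} K = 101 \left(\left(-5\right) \left(-1\right) - 1\right) \left(- \frac{1}{192}\right) = 101 \left(5 - 1\right) \left(- \frac{1}{192}\right) = 101 \cdot 4 \left(- \frac{1}{192}\right) = 404 \left(- \frac{1}{192}\right) = - \frac{101}{48}$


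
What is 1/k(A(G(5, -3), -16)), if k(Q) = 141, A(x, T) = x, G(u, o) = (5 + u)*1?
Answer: 1/141 ≈ 0.0070922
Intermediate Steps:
G(u, o) = 5 + u
1/k(A(G(5, -3), -16)) = 1/141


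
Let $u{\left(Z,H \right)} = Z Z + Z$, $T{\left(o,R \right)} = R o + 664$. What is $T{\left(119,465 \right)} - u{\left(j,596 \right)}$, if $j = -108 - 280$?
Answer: $-94157$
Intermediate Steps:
$T{\left(o,R \right)} = 664 + R o$
$j = -388$ ($j = -108 - 280 = -388$)
$u{\left(Z,H \right)} = Z + Z^{2}$ ($u{\left(Z,H \right)} = Z^{2} + Z = Z + Z^{2}$)
$T{\left(119,465 \right)} - u{\left(j,596 \right)} = \left(664 + 465 \cdot 119\right) - - 388 \left(1 - 388\right) = \left(664 + 55335\right) - \left(-388\right) \left(-387\right) = 55999 - 150156 = -94157$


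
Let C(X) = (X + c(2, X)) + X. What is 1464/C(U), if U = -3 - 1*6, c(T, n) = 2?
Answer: -183/2 ≈ -91.500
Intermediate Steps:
U = -9 (U = -3 - 6 = -9)
C(X) = 2 + 2*X (C(X) = (X + 2) + X = (2 + X) + X = 2 + 2*X)
1464/C(U) = 1464/(2 + 2*(-9)) = 1464/(2 - 18) = 1464/(-16) = 1464*(-1/16) = -183/2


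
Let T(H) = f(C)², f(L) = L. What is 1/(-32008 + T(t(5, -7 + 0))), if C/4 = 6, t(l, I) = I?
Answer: -1/31432 ≈ -3.1815e-5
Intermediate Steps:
C = 24 (C = 4*6 = 24)
T(H) = 576 (T(H) = 24² = 576)
1/(-32008 + T(t(5, -7 + 0))) = 1/(-32008 + 576) = 1/(-31432) = -1/31432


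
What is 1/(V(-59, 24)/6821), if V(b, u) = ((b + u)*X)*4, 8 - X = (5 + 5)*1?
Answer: 6821/280 ≈ 24.361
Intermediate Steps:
X = -2 (X = 8 - (5 + 5) = 8 - 10 = -2)
V(b, u) = -8*b - 8*u (V(b, u) = ((b + u)*(-2))*4 = (-2*b - 2*u)*4 = -8*b - 8*u)
1/(V(-59, 24)/6821) = 1/((-8*(-59) - 8*24)/6821) = 1/((472 - 192)*(1/6821)) = 1/(280*(1/6821)) = 1/(280/6821) = 6821/280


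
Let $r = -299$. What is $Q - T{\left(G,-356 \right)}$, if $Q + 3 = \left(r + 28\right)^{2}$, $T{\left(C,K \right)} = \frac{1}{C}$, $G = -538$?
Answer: $\frac{39509645}{538} \approx 73438.0$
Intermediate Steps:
$Q = 73438$ ($Q = -3 + \left(-299 + 28\right)^{2} = -3 + \left(-271\right)^{2} = -3 + 73441 = 73438$)
$Q - T{\left(G,-356 \right)} = 73438 - \frac{1}{-538} = 73438 - - \frac{1}{538} = 73438 + \frac{1}{538} = \frac{39509645}{538}$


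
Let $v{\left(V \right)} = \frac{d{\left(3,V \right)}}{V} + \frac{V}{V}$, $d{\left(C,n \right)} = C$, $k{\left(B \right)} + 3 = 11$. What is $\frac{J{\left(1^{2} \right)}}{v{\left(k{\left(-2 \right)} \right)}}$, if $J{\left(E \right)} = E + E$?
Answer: $\frac{16}{11} \approx 1.4545$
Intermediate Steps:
$J{\left(E \right)} = 2 E$
$k{\left(B \right)} = 8$ ($k{\left(B \right)} = -3 + 11 = 8$)
$v{\left(V \right)} = 1 + \frac{3}{V}$ ($v{\left(V \right)} = \frac{3}{V} + \frac{V}{V} = \frac{3}{V} + 1 = 1 + \frac{3}{V}$)
$\frac{J{\left(1^{2} \right)}}{v{\left(k{\left(-2 \right)} \right)}} = \frac{2 \cdot 1^{2}}{\frac{1}{8} \left(3 + 8\right)} = \frac{2 \cdot 1}{\frac{1}{8} \cdot 11} = \frac{2}{\frac{11}{8}} = 2 \cdot \frac{8}{11} = \frac{16}{11}$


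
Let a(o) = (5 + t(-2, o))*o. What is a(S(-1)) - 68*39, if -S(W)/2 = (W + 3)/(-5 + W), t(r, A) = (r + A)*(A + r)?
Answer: -71482/27 ≈ -2647.5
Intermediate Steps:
t(r, A) = (A + r)² (t(r, A) = (A + r)*(A + r) = (A + r)²)
S(W) = -2*(3 + W)/(-5 + W) (S(W) = -2*(W + 3)/(-5 + W) = -2*(3 + W)/(-5 + W))
a(o) = o*(5 + (-2 + o)²) (a(o) = (5 + (o - 2)²)*o = (5 + (-2 + o)²)*o = o*(5 + (-2 + o)²))
a(S(-1)) - 68*39 = (2*(-3 - 1*(-1))/(-5 - 1))*(5 + (-2 + 2*(-3 - 1*(-1))/(-5 - 1))²) - 68*39 = (2*(-3 + 1)/(-6))*(5 + (-2 + 2*(-3 + 1)/(-6))²) - 2652 = (2*(-⅙)*(-2))*(5 + (-2 + 2*(-⅙)*(-2))²) - 2652 = 2*(5 + (-2 + ⅔)²)/3 - 2652 = 2*(5 + (-4/3)²)/3 - 2652 = 2*(5 + 16/9)/3 - 2652 = (⅔)*(61/9) - 2652 = 122/27 - 2652 = -71482/27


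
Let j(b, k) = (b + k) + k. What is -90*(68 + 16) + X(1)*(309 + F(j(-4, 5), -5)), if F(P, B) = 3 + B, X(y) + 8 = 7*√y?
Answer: -7867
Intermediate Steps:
j(b, k) = b + 2*k
X(y) = -8 + 7*√y
-90*(68 + 16) + X(1)*(309 + F(j(-4, 5), -5)) = -90*(68 + 16) + (-8 + 7*√1)*(309 + (3 - 5)) = -90*84 + (-8 + 7*1)*(309 - 2) = -7560 + (-8 + 7)*307 = -7560 - 1*307 = -7560 - 307 = -7867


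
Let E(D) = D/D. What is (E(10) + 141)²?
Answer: 20164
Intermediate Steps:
E(D) = 1
(E(10) + 141)² = (1 + 141)² = 142² = 20164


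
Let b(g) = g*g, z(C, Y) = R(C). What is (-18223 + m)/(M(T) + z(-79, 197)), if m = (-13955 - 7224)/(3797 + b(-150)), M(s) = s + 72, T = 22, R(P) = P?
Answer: -95846282/78891 ≈ -1214.9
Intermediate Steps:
z(C, Y) = C
b(g) = g²
M(s) = 72 + s
m = -21179/26297 (m = (-13955 - 7224)/(3797 + (-150)²) = -21179/(3797 + 22500) = -21179/26297 ≈ -0.80538)
(-18223 + m)/(M(T) + z(-79, 197)) = (-18223 - 21179/26297)/((72 + 22) - 79) = -479231410/(26297*(94 - 79)) = -479231410/26297/15 = -479231410/26297*1/15 = -95846282/78891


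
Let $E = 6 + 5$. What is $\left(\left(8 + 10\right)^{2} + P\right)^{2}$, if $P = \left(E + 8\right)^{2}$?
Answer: $469225$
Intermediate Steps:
$E = 11$
$P = 361$ ($P = \left(11 + 8\right)^{2} = 19^{2} = 361$)
$\left(\left(8 + 10\right)^{2} + P\right)^{2} = \left(\left(8 + 10\right)^{2} + 361\right)^{2} = \left(18^{2} + 361\right)^{2} = \left(324 + 361\right)^{2} = 685^{2} = 469225$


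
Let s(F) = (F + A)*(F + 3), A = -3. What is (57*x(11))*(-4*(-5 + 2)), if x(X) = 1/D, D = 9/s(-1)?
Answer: -608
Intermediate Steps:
s(F) = (-3 + F)*(3 + F) (s(F) = (F - 3)*(F + 3) = (-3 + F)*(3 + F))
D = -9/8 (D = 9/(-9 + (-1)²) = 9/(-9 + 1) = 9/(-8) = 9*(-⅛) = -9/8 ≈ -1.1250)
x(X) = -8/9 (x(X) = 1/(-9/8) = -8/9)
(57*x(11))*(-4*(-5 + 2)) = (57*(-8/9))*(-4*(-5 + 2)) = -(-608)*(-3)/3 = -152/3*12 = -608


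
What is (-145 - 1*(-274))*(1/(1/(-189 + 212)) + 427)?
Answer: 58050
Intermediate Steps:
(-145 - 1*(-274))*(1/(1/(-189 + 212)) + 427) = (-145 + 274)*(1/(1/23) + 427) = 129*(1/(1/23) + 427) = 129*(23 + 427) = 129*450 = 58050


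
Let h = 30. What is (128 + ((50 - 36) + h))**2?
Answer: 29584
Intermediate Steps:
(128 + ((50 - 36) + h))**2 = (128 + ((50 - 36) + 30))**2 = (128 + (14 + 30))**2 = (128 + 44)**2 = 172**2 = 29584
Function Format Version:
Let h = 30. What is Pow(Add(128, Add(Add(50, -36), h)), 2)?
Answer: 29584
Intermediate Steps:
Pow(Add(128, Add(Add(50, -36), h)), 2) = Pow(Add(128, Add(Add(50, -36), 30)), 2) = Pow(Add(128, Add(14, 30)), 2) = Pow(Add(128, 44), 2) = Pow(172, 2) = 29584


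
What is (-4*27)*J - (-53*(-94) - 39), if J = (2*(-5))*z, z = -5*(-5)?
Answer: 22057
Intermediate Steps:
z = 25
J = -250 (J = (2*(-5))*25 = -10*25 = -250)
(-4*27)*J - (-53*(-94) - 39) = -4*27*(-250) - (-53*(-94) - 39) = -108*(-250) - (4982 - 39) = 27000 - 1*4943 = 27000 - 4943 = 22057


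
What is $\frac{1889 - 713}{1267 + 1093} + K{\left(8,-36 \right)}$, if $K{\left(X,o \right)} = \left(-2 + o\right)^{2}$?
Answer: $\frac{426127}{295} \approx 1444.5$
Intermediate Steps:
$\frac{1889 - 713}{1267 + 1093} + K{\left(8,-36 \right)} = \frac{1889 - 713}{1267 + 1093} + \left(-2 - 36\right)^{2} = \frac{1176}{2360} + \left(-38\right)^{2} = 1176 \cdot \frac{1}{2360} + 1444 = \frac{147}{295} + 1444 = \frac{426127}{295}$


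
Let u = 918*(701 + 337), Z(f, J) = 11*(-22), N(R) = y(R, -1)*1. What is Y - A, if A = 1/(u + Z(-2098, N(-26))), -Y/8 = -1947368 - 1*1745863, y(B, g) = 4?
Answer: 28146615730415/952642 ≈ 2.9546e+7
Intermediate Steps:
N(R) = 4 (N(R) = 4*1 = 4)
Y = 29545848 (Y = -8*(-1947368 - 1*1745863) = -8*(-1947368 - 1745863) = -8*(-3693231) = 29545848)
Z(f, J) = -242
u = 952884 (u = 918*1038 = 952884)
A = 1/952642 (A = 1/(952884 - 242) = 1/952642 ≈ 1.0497e-6)
Y - A = 29545848 - 1*1/952642 = 29545848 - 1/952642 = 28146615730415/952642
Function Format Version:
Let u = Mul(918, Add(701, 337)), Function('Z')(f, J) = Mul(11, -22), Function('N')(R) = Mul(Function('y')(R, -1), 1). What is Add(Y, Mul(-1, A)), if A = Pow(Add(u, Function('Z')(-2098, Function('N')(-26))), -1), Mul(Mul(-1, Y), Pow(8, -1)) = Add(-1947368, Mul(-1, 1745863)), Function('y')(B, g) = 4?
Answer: Rational(28146615730415, 952642) ≈ 2.9546e+7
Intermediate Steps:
Function('N')(R) = 4 (Function('N')(R) = Mul(4, 1) = 4)
Y = 29545848 (Y = Mul(-8, Add(-1947368, Mul(-1, 1745863))) = Mul(-8, Add(-1947368, -1745863)) = Mul(-8, -3693231) = 29545848)
Function('Z')(f, J) = -242
u = 952884 (u = Mul(918, 1038) = 952884)
A = Rational(1, 952642) (A = Pow(Add(952884, -242), -1) = Pow(952642, -1) = Rational(1, 952642) ≈ 1.0497e-6)
Add(Y, Mul(-1, A)) = Add(29545848, Mul(-1, Rational(1, 952642))) = Add(29545848, Rational(-1, 952642)) = Rational(28146615730415, 952642)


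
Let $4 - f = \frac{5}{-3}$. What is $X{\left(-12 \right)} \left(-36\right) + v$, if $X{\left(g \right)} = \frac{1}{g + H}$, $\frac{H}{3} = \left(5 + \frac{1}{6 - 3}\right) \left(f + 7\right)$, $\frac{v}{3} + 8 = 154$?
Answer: $\frac{62607}{143} \approx 437.81$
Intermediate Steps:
$v = 438$ ($v = -24 + 3 \cdot 154 = -24 + 462 = 438$)
$f = \frac{17}{3}$ ($f = 4 - \frac{5}{-3} = 4 - 5 \left(- \frac{1}{3}\right) = 4 - - \frac{5}{3} = 4 + \frac{5}{3} = \frac{17}{3} \approx 5.6667$)
$H = \frac{608}{3}$ ($H = 3 \left(5 + \frac{1}{6 - 3}\right) \left(\frac{17}{3} + 7\right) = 3 \left(5 + \frac{1}{3}\right) \frac{38}{3} = 3 \cdot \frac{16}{3} \cdot \frac{38}{3} = 3 \cdot \frac{608}{9} = \frac{608}{3} \approx 202.67$)
$X{\left(g \right)} = \frac{1}{\frac{608}{3} + g}$ ($X{\left(g \right)} = \frac{1}{g + \frac{608}{3}} = \frac{1}{\frac{608}{3} + g}$)
$X{\left(-12 \right)} \left(-36\right) + v = \frac{3}{608 + 3 \left(-12\right)} \left(-36\right) + 438 = \frac{3}{608 - 36} \left(-36\right) + 438 = \frac{3}{572} \left(-36\right) + 438 = - \frac{27}{143} + 438 = \frac{62607}{143}$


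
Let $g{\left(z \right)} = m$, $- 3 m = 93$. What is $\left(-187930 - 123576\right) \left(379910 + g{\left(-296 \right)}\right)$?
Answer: $-118334587774$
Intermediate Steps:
$m = -31$ ($m = \left(- \frac{1}{3}\right) 93 = -31$)
$g{\left(z \right)} = -31$
$\left(-187930 - 123576\right) \left(379910 + g{\left(-296 \right)}\right) = \left(-187930 - 123576\right) \left(379910 - 31\right) = \left(-311506\right) 379879 = -118334587774$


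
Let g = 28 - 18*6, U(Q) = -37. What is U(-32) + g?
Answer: -117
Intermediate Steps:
g = -80 (g = 28 - 108 = -80)
U(-32) + g = -37 - 80 = -117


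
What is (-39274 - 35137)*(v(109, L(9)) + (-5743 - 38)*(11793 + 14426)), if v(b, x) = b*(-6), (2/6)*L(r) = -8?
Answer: 11278675658823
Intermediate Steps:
L(r) = -24 (L(r) = 3*(-8) = -24)
v(b, x) = -6*b
(-39274 - 35137)*(v(109, L(9)) + (-5743 - 38)*(11793 + 14426)) = (-39274 - 35137)*(-6*109 + (-5743 - 38)*(11793 + 14426)) = -74411*(-654 - 5781*26219) = -74411*(-654 - 151572039) = -74411*(-151572693) = 11278675658823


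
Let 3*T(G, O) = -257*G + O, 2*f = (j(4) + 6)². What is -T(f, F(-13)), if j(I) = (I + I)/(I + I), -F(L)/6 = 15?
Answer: 12773/6 ≈ 2128.8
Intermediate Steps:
F(L) = -90 (F(L) = -6*15 = -90)
j(I) = 1 (j(I) = (2*I)/((2*I)) = (2*I)*(1/(2*I)) = 1)
f = 49/2 (f = (1 + 6)²/2 = (½)*7² = (½)*49 = 49/2 ≈ 24.500)
T(G, O) = -257*G/3 + O/3 (T(G, O) = (-257*G + O)/3 = (O - 257*G)/3 = -257*G/3 + O/3)
-T(f, F(-13)) = -(-257/3*49/2 + (⅓)*(-90)) = -(-12593/6 - 30) = -1*(-12773/6) = 12773/6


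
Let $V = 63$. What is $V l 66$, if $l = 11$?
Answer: $45738$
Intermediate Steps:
$V l 66 = 63 \cdot 11 \cdot 66 = 693 \cdot 66 = 45738$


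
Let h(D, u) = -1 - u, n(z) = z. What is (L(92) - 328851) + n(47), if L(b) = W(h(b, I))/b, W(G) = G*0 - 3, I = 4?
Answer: -30249971/92 ≈ -3.2880e+5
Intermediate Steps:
W(G) = -3 (W(G) = 0 - 3 = -3)
L(b) = -3/b
(L(92) - 328851) + n(47) = (-3/92 - 328851) + 47 = -30254295/92 + 47 = -30249971/92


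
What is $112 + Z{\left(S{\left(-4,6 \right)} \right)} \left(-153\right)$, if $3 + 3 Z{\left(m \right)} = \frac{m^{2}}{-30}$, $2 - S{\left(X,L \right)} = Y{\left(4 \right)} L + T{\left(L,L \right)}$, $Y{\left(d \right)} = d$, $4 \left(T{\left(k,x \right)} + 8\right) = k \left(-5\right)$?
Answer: $\frac{13473}{40} \approx 336.83$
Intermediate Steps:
$T{\left(k,x \right)} = -8 - \frac{5 k}{4}$ ($T{\left(k,x \right)} = -8 + \frac{k \left(-5\right)}{4} = -8 + \frac{\left(-5\right) k}{4} = -8 - \frac{5 k}{4}$)
$S{\left(X,L \right)} = 10 - \frac{11 L}{4}$ ($S{\left(X,L \right)} = 2 - \left(4 L - \left(8 + \frac{5 L}{4}\right)\right) = 2 - \left(-8 + \frac{11 L}{4}\right) = 10 - \frac{11 L}{4}$)
$Z{\left(m \right)} = -1 - \frac{m^{2}}{90}$ ($Z{\left(m \right)} = -1 + \frac{\frac{1}{-30} m^{2}}{3} = -1 + \frac{\left(- \frac{1}{30}\right) m^{2}}{3} = -1 - \frac{m^{2}}{90}$)
$112 + Z{\left(S{\left(-4,6 \right)} \right)} \left(-153\right) = 112 + \left(-1 - \frac{\left(10 - \frac{33}{2}\right)^{2}}{90}\right) \left(-153\right) = 112 + \left(-1 - \frac{\left(- \frac{13}{2}\right)^{2}}{90}\right) \left(-153\right) = 112 + \left(-1 - \frac{169}{360}\right) \left(-153\right) = 112 - - \frac{8993}{40} = 112 + \frac{8993}{40} = \frac{13473}{40}$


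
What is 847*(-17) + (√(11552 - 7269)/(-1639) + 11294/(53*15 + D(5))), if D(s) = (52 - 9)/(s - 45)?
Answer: -456817283/31757 - √4283/1639 ≈ -14385.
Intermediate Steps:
D(s) = 43/(-45 + s)
847*(-17) + (√(11552 - 7269)/(-1639) + 11294/(53*15 + D(5))) = 847*(-17) + (√(11552 - 7269)/(-1639) + 11294/(53*15 + 43/(-45 + 5))) = -14399 + (√4283*(-1/1639) + 11294/(795 + 43/(-40))) = -14399 + (-√4283/1639 + 11294/(795 + 43*(-1/40))) = -14399 + (-√4283/1639 + 11294/(795 - 43/40)) = -14399 + (-√4283/1639 + 11294/(31757/40)) = -14399 + (-√4283/1639 + 11294*(40/31757)) = -14399 + (-√4283/1639 + 451760/31757) = -14399 + (451760/31757 - √4283/1639) = -456817283/31757 - √4283/1639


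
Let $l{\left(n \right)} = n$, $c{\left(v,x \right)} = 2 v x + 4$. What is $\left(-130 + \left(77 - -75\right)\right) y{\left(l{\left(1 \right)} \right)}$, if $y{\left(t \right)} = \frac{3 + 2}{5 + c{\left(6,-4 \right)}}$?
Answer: $- \frac{110}{39} \approx -2.8205$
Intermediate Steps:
$c{\left(v,x \right)} = 4 + 2 v x$ ($c{\left(v,x \right)} = 2 v x + 4 = 4 + 2 v x$)
$y{\left(t \right)} = - \frac{5}{39}$ ($y{\left(t \right)} = \frac{3 + 2}{5 + \left(4 + 2 \cdot 6 \left(-4\right)\right)} = \frac{5}{5 + \left(4 - 48\right)} = \frac{5}{5 - 44} = \frac{5}{-39} = 5 \left(- \frac{1}{39}\right) = - \frac{5}{39}$)
$\left(-130 + \left(77 - -75\right)\right) y{\left(l{\left(1 \right)} \right)} = \left(-130 + \left(77 - -75\right)\right) \left(- \frac{5}{39}\right) = \left(-130 + \left(77 + 75\right)\right) \left(- \frac{5}{39}\right) = \left(-130 + 152\right) \left(- \frac{5}{39}\right) = 22 \left(- \frac{5}{39}\right) = - \frac{110}{39}$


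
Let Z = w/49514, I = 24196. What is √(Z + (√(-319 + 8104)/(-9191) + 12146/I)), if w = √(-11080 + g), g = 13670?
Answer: √(3803981768700322372698626 - 2473473230399047475508*√865 + 153045552507692405834*√2590)/2752798119526 ≈ 0.70243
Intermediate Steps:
w = √2590 (w = √(-11080 + 13670) = √2590 ≈ 50.892)
Z = √2590/49514 ≈ 0.0010278
√(Z + (√(-319 + 8104)/(-9191) + 12146/I)) = √(√2590/49514 + (√(-319 + 8104)/(-9191) + 12146/24196)) = √(√2590/49514 + (√7785*(-1/9191) + 12146*(1/24196))) = √(√2590/49514 + ((3*√865)*(-1/9191) + 6073/12098)) = √(√2590/49514 + (-3*√865/9191 + 6073/12098)) = √(√2590/49514 + (6073/12098 - 3*√865/9191)) = √(6073/12098 - 3*√865/9191 + √2590/49514)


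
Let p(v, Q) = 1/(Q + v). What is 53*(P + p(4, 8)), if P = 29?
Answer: 18497/12 ≈ 1541.4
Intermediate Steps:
53*(P + p(4, 8)) = 53*(29 + 1/(8 + 4)) = 53*(29 + 1/12) = 53*(349/12) = 18497/12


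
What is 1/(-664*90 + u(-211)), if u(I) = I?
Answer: -1/59971 ≈ -1.6675e-5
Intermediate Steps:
1/(-664*90 + u(-211)) = 1/(-664*90 - 211) = 1/(-59760 - 211) = 1/(-59971) = -1/59971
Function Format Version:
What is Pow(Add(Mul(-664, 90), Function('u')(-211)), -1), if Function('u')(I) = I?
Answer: Rational(-1, 59971) ≈ -1.6675e-5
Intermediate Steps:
Pow(Add(Mul(-664, 90), Function('u')(-211)), -1) = Pow(Add(Mul(-664, 90), -211), -1) = Pow(Add(-59760, -211), -1) = Pow(-59971, -1) = Rational(-1, 59971)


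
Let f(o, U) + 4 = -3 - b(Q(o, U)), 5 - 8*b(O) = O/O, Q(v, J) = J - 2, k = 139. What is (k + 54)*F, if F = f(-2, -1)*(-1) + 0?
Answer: 2895/2 ≈ 1447.5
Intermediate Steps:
Q(v, J) = -2 + J
b(O) = 1/2 (b(O) = 5/8 - O/(8*O) = 5/8 - 1/8*1 = 5/8 - 1/8 = 1/2)
f(o, U) = -15/2 (f(o, U) = -4 + (-3 - 1*1/2) = -4 + (-3 - 1/2) = -4 - 7/2 = -15/2)
F = 15/2 (F = -15/2*(-1) + 0 = 15/2 + 0 = 15/2 ≈ 7.5000)
(k + 54)*F = (139 + 54)*(15/2) = 193*(15/2) = 2895/2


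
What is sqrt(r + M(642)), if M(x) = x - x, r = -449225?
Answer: 5*I*sqrt(17969) ≈ 670.24*I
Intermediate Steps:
M(x) = 0
sqrt(r + M(642)) = sqrt(-449225 + 0) = sqrt(-449225) = 5*I*sqrt(17969)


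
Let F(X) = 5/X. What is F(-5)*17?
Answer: -17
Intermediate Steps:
F(-5)*17 = (5/(-5))*17 = (5*(-1/5))*17 = -1*17 = -17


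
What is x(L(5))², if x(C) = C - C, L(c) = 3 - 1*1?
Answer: 0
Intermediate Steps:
L(c) = 2 (L(c) = 3 - 1 = 2)
x(C) = 0
x(L(5))² = 0² = 0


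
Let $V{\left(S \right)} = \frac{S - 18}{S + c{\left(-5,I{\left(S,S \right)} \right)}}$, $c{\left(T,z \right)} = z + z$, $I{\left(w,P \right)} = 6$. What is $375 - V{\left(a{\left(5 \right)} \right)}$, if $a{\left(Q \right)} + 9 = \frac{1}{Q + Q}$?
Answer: $\frac{11894}{31} \approx 383.68$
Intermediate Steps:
$c{\left(T,z \right)} = 2 z$
$a{\left(Q \right)} = -9 + \frac{1}{2 Q}$ ($a{\left(Q \right)} = -9 + \frac{1}{Q + Q} = -9 + \frac{1}{2 Q}$)
$V{\left(S \right)} = \frac{-18 + S}{12 + S}$ ($V{\left(S \right)} = \frac{S - 18}{S + 2 \cdot 6} = \frac{-18 + S}{S + 12} = \frac{-18 + S}{12 + S}$)
$375 - V{\left(a{\left(5 \right)} \right)} = 375 - \frac{-18 - \left(9 - \frac{1}{2 \cdot 5}\right)}{12 - \left(9 - \frac{1}{2 \cdot 5}\right)} = 375 - \frac{-18 + \left(-9 + \frac{1}{2} \cdot \frac{1}{5}\right)}{12 + \left(-9 + \frac{1}{2} \cdot \frac{1}{5}\right)} = 375 - \frac{-18 + \left(-9 + \frac{1}{10}\right)}{12 + \left(-9 + \frac{1}{10}\right)} = 375 - \frac{-18 - \frac{89}{10}}{12 - \frac{89}{10}} = 375 - \frac{1}{\frac{31}{10}} \left(- \frac{269}{10}\right) = 375 - \frac{10}{31} \left(- \frac{269}{10}\right) = 375 - - \frac{269}{31} = 375 + \frac{269}{31} = \frac{11894}{31}$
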